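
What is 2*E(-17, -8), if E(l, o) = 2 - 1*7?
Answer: -10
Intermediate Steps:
E(l, o) = -5 (E(l, o) = 2 - 7 = -5)
2*E(-17, -8) = 2*(-5) = -10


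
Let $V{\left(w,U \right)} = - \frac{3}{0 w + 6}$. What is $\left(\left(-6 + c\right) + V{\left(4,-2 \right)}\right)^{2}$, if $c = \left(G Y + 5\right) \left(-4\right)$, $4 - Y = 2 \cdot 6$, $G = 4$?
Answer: $\frac{41209}{4} \approx 10302.0$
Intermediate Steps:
$Y = -8$ ($Y = 4 - 2 \cdot 6 = 4 - 12 = -8$)
$V{\left(w,U \right)} = - \frac{1}{2}$ ($V{\left(w,U \right)} = - \frac{3}{0 + 6} = - \frac{3}{6} = \left(-3\right) \frac{1}{6} = - \frac{1}{2}$)
$c = 108$ ($c = \left(4 \left(-8\right) + 5\right) \left(-4\right) = \left(-32 + 5\right) \left(-4\right) = \left(-27\right) \left(-4\right) = 108$)
$\left(\left(-6 + c\right) + V{\left(4,-2 \right)}\right)^{2} = \left(\left(-6 + 108\right) - \frac{1}{2}\right)^{2} = \left(102 - \frac{1}{2}\right)^{2} = \left(\frac{203}{2}\right)^{2} = \frac{41209}{4}$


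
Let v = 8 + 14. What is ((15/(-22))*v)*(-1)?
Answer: 15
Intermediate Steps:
v = 22
((15/(-22))*v)*(-1) = ((15/(-22))*22)*(-1) = ((15*(-1/22))*22)*(-1) = -15/22*22*(-1) = -15*(-1) = 15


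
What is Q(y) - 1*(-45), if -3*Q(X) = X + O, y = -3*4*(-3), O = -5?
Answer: 104/3 ≈ 34.667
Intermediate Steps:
y = 36 (y = -12*(-3) = 36)
Q(X) = 5/3 - X/3 (Q(X) = -(X - 5)/3 = -(-5 + X)/3 = 5/3 - X/3)
Q(y) - 1*(-45) = (5/3 - 1/3*36) - 1*(-45) = (5/3 - 12) + 45 = -31/3 + 45 = 104/3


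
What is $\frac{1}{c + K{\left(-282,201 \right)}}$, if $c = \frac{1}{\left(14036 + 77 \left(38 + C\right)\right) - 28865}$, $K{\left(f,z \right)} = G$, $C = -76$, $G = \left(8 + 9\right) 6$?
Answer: $\frac{17755}{1811009} \approx 0.0098039$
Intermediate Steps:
$G = 102$ ($G = 17 \cdot 6 = 102$)
$K{\left(f,z \right)} = 102$
$c = - \frac{1}{17755}$ ($c = \frac{1}{\left(14036 + 77 \left(38 - 76\right)\right) - 28865} = \frac{1}{\left(14036 + 77 \left(-38\right)\right) - 28865} = \frac{1}{\left(14036 - 2926\right) - 28865} = \frac{1}{11110 - 28865} = \frac{1}{-17755} = - \frac{1}{17755} \approx -5.6322 \cdot 10^{-5}$)
$\frac{1}{c + K{\left(-282,201 \right)}} = \frac{1}{- \frac{1}{17755} + 102} = \frac{1}{\frac{1811009}{17755}} = \frac{17755}{1811009}$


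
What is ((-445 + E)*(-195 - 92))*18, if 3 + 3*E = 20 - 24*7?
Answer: 2558892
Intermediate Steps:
E = -151/3 (E = -1 + (20 - 24*7)/3 = -1 + (20 - 168)/3 = -1 + (⅓)*(-148) = -1 - 148/3 = -151/3 ≈ -50.333)
((-445 + E)*(-195 - 92))*18 = ((-445 - 151/3)*(-195 - 92))*18 = -1486/3*(-287)*18 = (426482/3)*18 = 2558892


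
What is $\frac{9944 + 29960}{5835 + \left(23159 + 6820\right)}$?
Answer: $\frac{19952}{17907} \approx 1.1142$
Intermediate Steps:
$\frac{9944 + 29960}{5835 + \left(23159 + 6820\right)} = \frac{39904}{5835 + 29979} = \frac{39904}{35814} = 39904 \cdot \frac{1}{35814} = \frac{19952}{17907}$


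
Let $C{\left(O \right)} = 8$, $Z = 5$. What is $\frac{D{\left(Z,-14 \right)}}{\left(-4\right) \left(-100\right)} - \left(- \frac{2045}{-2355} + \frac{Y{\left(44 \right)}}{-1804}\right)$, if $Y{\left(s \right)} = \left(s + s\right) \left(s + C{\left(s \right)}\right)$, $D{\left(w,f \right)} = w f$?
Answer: $\frac{1153423}{772440} \approx 1.4932$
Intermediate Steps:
$D{\left(w,f \right)} = f w$
$Y{\left(s \right)} = 2 s \left(8 + s\right)$ ($Y{\left(s \right)} = \left(s + s\right) \left(s + 8\right) = 2 s \left(8 + s\right)$)
$\frac{D{\left(Z,-14 \right)}}{\left(-4\right) \left(-100\right)} - \left(- \frac{2045}{-2355} + \frac{Y{\left(44 \right)}}{-1804}\right) = \frac{\left(-14\right) 5}{\left(-4\right) \left(-100\right)} - \left(- \frac{2045}{-2355} + \frac{2 \cdot 44 \left(8 + 44\right)}{-1804}\right) = - \frac{70}{400} - \left(\left(-2045\right) \left(- \frac{1}{2355}\right) + 2 \cdot 44 \cdot 52 \left(- \frac{1}{1804}\right)\right) = \left(-70\right) \frac{1}{400} - \left(\frac{409}{471} + 4576 \left(- \frac{1}{1804}\right)\right) = - \frac{7}{40} - \left(\frac{409}{471} - \frac{104}{41}\right) = - \frac{7}{40} - - \frac{32215}{19311} = - \frac{7}{40} + \frac{32215}{19311} = \frac{1153423}{772440}$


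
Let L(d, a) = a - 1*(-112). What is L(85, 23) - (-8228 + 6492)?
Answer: 1871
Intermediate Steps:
L(d, a) = 112 + a (L(d, a) = a + 112 = 112 + a)
L(85, 23) - (-8228 + 6492) = (112 + 23) - (-8228 + 6492) = 135 - 1*(-1736) = 135 + 1736 = 1871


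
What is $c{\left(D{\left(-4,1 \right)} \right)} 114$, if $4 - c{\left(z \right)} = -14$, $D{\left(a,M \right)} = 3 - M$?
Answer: $2052$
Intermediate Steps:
$c{\left(z \right)} = 18$ ($c{\left(z \right)} = 4 - -14 = 4 + 14 = 18$)
$c{\left(D{\left(-4,1 \right)} \right)} 114 = 18 \cdot 114 = 2052$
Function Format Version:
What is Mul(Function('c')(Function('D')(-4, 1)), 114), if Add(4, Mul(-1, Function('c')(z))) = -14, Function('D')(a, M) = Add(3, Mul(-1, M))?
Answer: 2052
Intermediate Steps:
Function('c')(z) = 18 (Function('c')(z) = Add(4, Mul(-1, -14)) = Add(4, 14) = 18)
Mul(Function('c')(Function('D')(-4, 1)), 114) = Mul(18, 114) = 2052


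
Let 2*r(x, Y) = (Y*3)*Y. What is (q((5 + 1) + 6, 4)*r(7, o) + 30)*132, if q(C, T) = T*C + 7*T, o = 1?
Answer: 19008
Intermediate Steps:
r(x, Y) = 3*Y²/2 (r(x, Y) = ((Y*3)*Y)/2 = ((3*Y)*Y)/2 = (3*Y²)/2 = 3*Y²/2)
q(C, T) = 7*T + C*T (q(C, T) = C*T + 7*T = 7*T + C*T)
(q((5 + 1) + 6, 4)*r(7, o) + 30)*132 = ((4*(7 + ((5 + 1) + 6)))*((3/2)*1²) + 30)*132 = ((4*(7 + (6 + 6)))*((3/2)*1) + 30)*132 = ((4*(7 + 12))*(3/2) + 30)*132 = ((4*19)*(3/2) + 30)*132 = (76*(3/2) + 30)*132 = (114 + 30)*132 = 144*132 = 19008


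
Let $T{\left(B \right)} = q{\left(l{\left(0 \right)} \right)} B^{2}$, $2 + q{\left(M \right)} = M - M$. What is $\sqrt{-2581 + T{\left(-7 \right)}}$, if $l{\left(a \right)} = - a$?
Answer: $i \sqrt{2679} \approx 51.759 i$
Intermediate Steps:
$q{\left(M \right)} = -2$ ($q{\left(M \right)} = -2 + \left(M - M\right) = -2 + 0 = -2$)
$T{\left(B \right)} = - 2 B^{2}$
$\sqrt{-2581 + T{\left(-7 \right)}} = \sqrt{-2581 - 2 \left(-7\right)^{2}} = \sqrt{-2581 - 98} = \sqrt{-2679} = i \sqrt{2679}$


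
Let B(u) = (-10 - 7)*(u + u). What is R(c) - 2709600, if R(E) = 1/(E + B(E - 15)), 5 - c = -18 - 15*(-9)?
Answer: -11396577599/4206 ≈ -2.7096e+6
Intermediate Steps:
B(u) = -34*u
c = -112 (c = 5 - (-18 - 15*(-9)) = 5 - (-18 + 135) = 5 - 1*117 = 5 - 117 = -112)
R(E) = 1/(510 - 33*E) (R(E) = 1/(E - 34*(E - 15)) = 1/(E - 34*(-15 + E)) = 1/(E + (510 - 34*E)) = 1/(510 - 33*E))
R(c) - 2709600 = 1/(3*(170 - 11*(-112))) - 2709600 = 1/(3*(170 + 1232)) - 2709600 = (⅓)/1402 - 2709600 = (⅓)*(1/1402) - 2709600 = 1/4206 - 2709600 = -11396577599/4206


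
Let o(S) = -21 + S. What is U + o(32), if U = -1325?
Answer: -1314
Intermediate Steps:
U + o(32) = -1325 + (-21 + 32) = -1325 + 11 = -1314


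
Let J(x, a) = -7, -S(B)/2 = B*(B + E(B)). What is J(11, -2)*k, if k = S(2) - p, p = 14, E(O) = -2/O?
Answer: 126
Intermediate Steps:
S(B) = -2*B*(B - 2/B)
k = -18 (k = (4 - 2*2**2) - 1*14 = (4 - 2*4) - 14 = (4 - 8) - 14 = -4 - 14 = -18)
J(11, -2)*k = -7*(-18) = 126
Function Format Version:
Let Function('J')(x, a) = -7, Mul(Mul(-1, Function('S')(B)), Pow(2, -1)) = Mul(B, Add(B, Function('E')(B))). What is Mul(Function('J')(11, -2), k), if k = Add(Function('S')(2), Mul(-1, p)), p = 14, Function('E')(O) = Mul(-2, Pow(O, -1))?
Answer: 126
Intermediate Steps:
Function('S')(B) = Mul(-2, B, Add(B, Mul(-2, Pow(B, -1)))) (Function('S')(B) = Mul(-2, Mul(B, Add(B, Mul(-2, Pow(B, -1))))) = Mul(-2, B, Add(B, Mul(-2, Pow(B, -1)))))
k = -18 (k = Add(Add(4, Mul(-2, Pow(2, 2))), Mul(-1, 14)) = Add(Add(4, Mul(-2, 4)), -14) = Add(Add(4, -8), -14) = Add(-4, -14) = -18)
Mul(Function('J')(11, -2), k) = Mul(-7, -18) = 126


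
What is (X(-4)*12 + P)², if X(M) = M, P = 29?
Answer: 361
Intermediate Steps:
(X(-4)*12 + P)² = (-4*12 + 29)² = (-48 + 29)² = (-19)² = 361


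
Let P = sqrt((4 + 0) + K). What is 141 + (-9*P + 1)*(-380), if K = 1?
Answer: -239 + 3420*sqrt(5) ≈ 7408.4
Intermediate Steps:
P = sqrt(5) (P = sqrt((4 + 0) + 1) = sqrt(4 + 1) = sqrt(5) ≈ 2.2361)
141 + (-9*P + 1)*(-380) = 141 + (-9*sqrt(5) + 1)*(-380) = 141 + (1 - 9*sqrt(5))*(-380) = 141 + (-380 + 3420*sqrt(5)) = -239 + 3420*sqrt(5)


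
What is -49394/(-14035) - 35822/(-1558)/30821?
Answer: 169454219733/48139165795 ≈ 3.5201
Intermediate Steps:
-49394/(-14035) - 35822/(-1558)/30821 = -49394*(-1/14035) - 35822*(-1/1558)*(1/30821) = 49394/14035 + (17911/779)*(1/30821) = 49394/14035 + 17911/24009559 = 169454219733/48139165795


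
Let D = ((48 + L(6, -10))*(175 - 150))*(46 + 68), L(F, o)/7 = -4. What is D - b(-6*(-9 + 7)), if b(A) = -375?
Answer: 57375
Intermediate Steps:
L(F, o) = -28 (L(F, o) = 7*(-4) = -28)
D = 57000 (D = ((48 - 28)*(175 - 150))*(46 + 68) = (20*25)*114 = 500*114 = 57000)
D - b(-6*(-9 + 7)) = 57000 - 1*(-375) = 57000 + 375 = 57375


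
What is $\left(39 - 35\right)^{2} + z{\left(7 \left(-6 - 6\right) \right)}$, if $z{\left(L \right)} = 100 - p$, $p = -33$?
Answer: $149$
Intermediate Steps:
$z{\left(L \right)} = 133$ ($z{\left(L \right)} = 100 - -33 = 100 + 33 = 133$)
$\left(39 - 35\right)^{2} + z{\left(7 \left(-6 - 6\right) \right)} = \left(39 - 35\right)^{2} + 133 = 4^{2} + 133 = 16 + 133 = 149$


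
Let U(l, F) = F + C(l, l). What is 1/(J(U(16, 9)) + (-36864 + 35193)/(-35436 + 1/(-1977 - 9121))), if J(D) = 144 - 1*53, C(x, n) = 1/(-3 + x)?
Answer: 393268729/35805999097 ≈ 0.010983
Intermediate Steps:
U(l, F) = F + 1/(-3 + l)
J(D) = 91 (J(D) = 144 - 53 = 91)
1/(J(U(16, 9)) + (-36864 + 35193)/(-35436 + 1/(-1977 - 9121))) = 1/(91 + (-36864 + 35193)/(-35436 + 1/(-1977 - 9121))) = 1/(91 - 1671/(-35436 + 1/(-11098))) = 1/(91 - 1671/(-35436 - 1/11098)) = 1/(91 - 1671/(-393268729/11098)) = 1/(91 - 1671*(-11098/393268729)) = 1/(91 + 18544758/393268729) = 1/(35805999097/393268729) = 393268729/35805999097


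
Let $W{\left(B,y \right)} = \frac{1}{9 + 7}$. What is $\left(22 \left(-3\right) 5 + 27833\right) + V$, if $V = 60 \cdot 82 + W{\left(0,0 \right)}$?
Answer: $\frac{518769}{16} \approx 32423.0$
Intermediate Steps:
$W{\left(B,y \right)} = \frac{1}{16}$
$V = \frac{78721}{16}$ ($V = 60 \cdot 82 + \frac{1}{16} = 4920 + \frac{1}{16} = \frac{78721}{16} \approx 4920.1$)
$\left(22 \left(-3\right) 5 + 27833\right) + V = \left(22 \left(-3\right) 5 + 27833\right) + \frac{78721}{16} = \left(\left(-66\right) 5 + 27833\right) + \frac{78721}{16} = \left(-330 + 27833\right) + \frac{78721}{16} = 27503 + \frac{78721}{16} = \frac{518769}{16}$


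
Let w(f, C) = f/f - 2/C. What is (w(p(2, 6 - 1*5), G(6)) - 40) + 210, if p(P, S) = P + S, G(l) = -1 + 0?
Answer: 173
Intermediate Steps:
G(l) = -1
w(f, C) = 1 - 2/C
(w(p(2, 6 - 1*5), G(6)) - 40) + 210 = ((-2 - 1)/(-1) - 40) + 210 = (-1*(-3) - 40) + 210 = (3 - 40) + 210 = -37 + 210 = 173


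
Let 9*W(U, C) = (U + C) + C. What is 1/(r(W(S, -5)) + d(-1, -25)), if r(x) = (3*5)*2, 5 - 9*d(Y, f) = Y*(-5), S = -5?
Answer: 1/30 ≈ 0.033333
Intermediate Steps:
W(U, C) = U/9 + 2*C/9 (W(U, C) = ((U + C) + C)/9 = ((C + U) + C)/9 = (U + 2*C)/9 = U/9 + 2*C/9)
d(Y, f) = 5/9 + 5*Y/9 (d(Y, f) = 5/9 - Y*(-5)/9 = 5/9 - (-5)*Y/9 = 5/9 + 5*Y/9)
r(x) = 30 (r(x) = 15*2 = 30)
1/(r(W(S, -5)) + d(-1, -25)) = 1/(30 + (5/9 + (5/9)*(-1))) = 1/(30 + (5/9 - 5/9)) = 1/(30 + 0) = 1/30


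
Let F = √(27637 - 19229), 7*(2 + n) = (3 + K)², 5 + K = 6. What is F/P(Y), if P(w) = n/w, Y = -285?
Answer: -1995*√2102 ≈ -91466.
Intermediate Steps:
K = 1 (K = -5 + 6 = 1)
n = 2/7 (n = -2 + (3 + 1)²/7 = -2 + (⅐)*4² = -2 + (⅐)*16 = -2 + 16/7 = 2/7 ≈ 0.28571)
F = 2*√2102 (F = √8408 = 2*√2102 ≈ 91.695)
P(w) = 2/(7*w)
F/P(Y) = (2*√2102)/(((2/7)/(-285))) = (2*√2102)/(((2/7)*(-1/285))) = (2*√2102)/(-2/1995) = (2*√2102)*(-1995/2) = -1995*√2102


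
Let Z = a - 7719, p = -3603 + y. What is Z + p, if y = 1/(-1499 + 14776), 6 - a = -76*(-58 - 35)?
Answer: -244084367/13277 ≈ -18384.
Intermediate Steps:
a = -7062 (a = 6 - (-76)*(-58 - 35) = 6 - (-76)*(-93) = 6 - 1*7068 = 6 - 7068 = -7062)
y = 1/13277 ≈ 7.5318e-5
p = -47837030/13277 (p = -3603 + 1/13277 = -47837030/13277 ≈ -3603.0)
Z = -14781 (Z = -7062 - 7719 = -14781)
Z + p = -14781 - 47837030/13277 = -244084367/13277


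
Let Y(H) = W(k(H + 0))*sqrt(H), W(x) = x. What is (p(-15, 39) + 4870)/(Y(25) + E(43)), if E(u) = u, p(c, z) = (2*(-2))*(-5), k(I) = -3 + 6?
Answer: 2445/29 ≈ 84.310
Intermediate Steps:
k(I) = 3
p(c, z) = 20 (p(c, z) = -4*(-5) = 20)
Y(H) = 3*sqrt(H)
(p(-15, 39) + 4870)/(Y(25) + E(43)) = (20 + 4870)/(3*sqrt(25) + 43) = 4890/(3*5 + 43) = 4890/(15 + 43) = 4890/58 = 4890*(1/58) = 2445/29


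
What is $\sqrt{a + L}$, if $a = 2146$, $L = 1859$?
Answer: $3 \sqrt{445} \approx 63.285$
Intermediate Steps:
$\sqrt{a + L} = \sqrt{2146 + 1859} = \sqrt{4005} = 3 \sqrt{445}$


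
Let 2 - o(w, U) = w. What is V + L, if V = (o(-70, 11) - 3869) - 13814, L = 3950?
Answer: -13661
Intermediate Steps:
o(w, U) = 2 - w
V = -17611 (V = ((2 - 1*(-70)) - 3869) - 13814 = ((2 + 70) - 3869) - 13814 = (72 - 3869) - 13814 = -3797 - 13814 = -17611)
V + L = -17611 + 3950 = -13661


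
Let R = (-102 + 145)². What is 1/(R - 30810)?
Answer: -1/28961 ≈ -3.4529e-5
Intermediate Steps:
R = 1849 (R = 43² = 1849)
1/(R - 30810) = 1/(1849 - 30810) = 1/(-28961) = -1/28961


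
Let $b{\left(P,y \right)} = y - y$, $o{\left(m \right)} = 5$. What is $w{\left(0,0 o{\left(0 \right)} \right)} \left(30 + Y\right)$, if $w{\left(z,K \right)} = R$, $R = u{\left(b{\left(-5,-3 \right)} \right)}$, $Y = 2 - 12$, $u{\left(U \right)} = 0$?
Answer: $0$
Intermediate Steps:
$b{\left(P,y \right)} = 0$
$Y = -10$
$R = 0$
$w{\left(z,K \right)} = 0$
$w{\left(0,0 o{\left(0 \right)} \right)} \left(30 + Y\right) = 0 \left(30 - 10\right) = 0 \cdot 20 = 0$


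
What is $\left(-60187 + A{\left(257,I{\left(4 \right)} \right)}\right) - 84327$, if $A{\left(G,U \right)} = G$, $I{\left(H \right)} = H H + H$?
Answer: $-144257$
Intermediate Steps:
$I{\left(H \right)} = H + H^{2}$ ($I{\left(H \right)} = H^{2} + H = H + H^{2}$)
$\left(-60187 + A{\left(257,I{\left(4 \right)} \right)}\right) - 84327 = \left(-60187 + 257\right) - 84327 = -59930 - 84327 = -144257$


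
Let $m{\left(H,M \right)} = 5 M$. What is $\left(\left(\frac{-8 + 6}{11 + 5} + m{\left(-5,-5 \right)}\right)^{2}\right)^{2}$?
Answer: $\frac{1632240801}{4096} \approx 3.985 \cdot 10^{5}$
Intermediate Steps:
$\left(\left(\frac{-8 + 6}{11 + 5} + m{\left(-5,-5 \right)}\right)^{2}\right)^{2} = \left(\left(\frac{-8 + 6}{11 + 5} + 5 \left(-5\right)\right)^{2}\right)^{2} = \left(\left(- \frac{2}{16} - 25\right)^{2}\right)^{2} = \left(\left(\left(-2\right) \frac{1}{16} - 25\right)^{2}\right)^{2} = \left(\left(- \frac{1}{8} - 25\right)^{2}\right)^{2} = \left(\left(- \frac{201}{8}\right)^{2}\right)^{2} = \left(\frac{40401}{64}\right)^{2} = \frac{1632240801}{4096}$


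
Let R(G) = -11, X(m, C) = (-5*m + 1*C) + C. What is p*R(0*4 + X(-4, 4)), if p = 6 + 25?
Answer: -341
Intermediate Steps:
X(m, C) = -5*m + 2*C (X(m, C) = (-5*m + C) + C = (C - 5*m) + C = -5*m + 2*C)
p = 31
p*R(0*4 + X(-4, 4)) = 31*(-11) = -341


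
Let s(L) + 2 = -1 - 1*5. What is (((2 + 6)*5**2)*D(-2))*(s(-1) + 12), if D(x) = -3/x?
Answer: 1200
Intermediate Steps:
s(L) = -8 (s(L) = -2 + (-1 - 1*5) = -2 + (-1 - 5) = -2 - 6 = -8)
(((2 + 6)*5**2)*D(-2))*(s(-1) + 12) = (((2 + 6)*5**2)*(-3/(-2)))*(-8 + 12) = ((8*25)*(-3*(-1/2)))*4 = (200*(3/2))*4 = 300*4 = 1200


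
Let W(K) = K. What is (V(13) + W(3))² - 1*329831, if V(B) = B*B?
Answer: -300247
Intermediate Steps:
V(B) = B²
(V(13) + W(3))² - 1*329831 = (13² + 3)² - 1*329831 = (169 + 3)² - 329831 = 172² - 329831 = 29584 - 329831 = -300247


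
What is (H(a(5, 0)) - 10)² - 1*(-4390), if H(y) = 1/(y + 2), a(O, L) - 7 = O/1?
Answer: 879761/196 ≈ 4488.6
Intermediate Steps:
a(O, L) = 7 + O (a(O, L) = 7 + O/1 = 7 + O*1 = 7 + O)
H(y) = 1/(2 + y)
(H(a(5, 0)) - 10)² - 1*(-4390) = (1/(2 + (7 + 5)) - 10)² - 1*(-4390) = (1/(2 + 12) - 10)² + 4390 = (1/14 - 10)² + 4390 = (-139/14)² + 4390 = 19321/196 + 4390 = 879761/196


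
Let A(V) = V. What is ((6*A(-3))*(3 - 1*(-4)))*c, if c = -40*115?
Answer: 579600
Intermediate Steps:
c = -4600
((6*A(-3))*(3 - 1*(-4)))*c = ((6*(-3))*(3 - 1*(-4)))*(-4600) = -18*(3 + 4)*(-4600) = -18*7*(-4600) = -126*(-4600) = 579600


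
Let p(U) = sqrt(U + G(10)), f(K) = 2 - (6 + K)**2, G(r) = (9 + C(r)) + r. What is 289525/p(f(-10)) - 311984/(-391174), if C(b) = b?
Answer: 155992/195587 + 57905*sqrt(15)/3 ≈ 74756.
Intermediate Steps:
G(r) = 9 + 2*r (G(r) = (9 + r) + r = 9 + 2*r)
p(U) = sqrt(29 + U) (p(U) = sqrt(U + (9 + 2*10)) = sqrt(U + (9 + 20)) = sqrt(U + 29) = sqrt(29 + U))
289525/p(f(-10)) - 311984/(-391174) = 289525/(sqrt(29 + (2 - (6 - 10)**2))) - 311984/(-391174) = 289525/(sqrt(29 + (2 - 1*(-4)**2))) - 311984*(-1/391174) = 289525/(sqrt(29 + (2 - 1*16))) + 155992/195587 = 289525/(sqrt(29 + (2 - 16))) + 155992/195587 = 289525/(sqrt(29 - 14)) + 155992/195587 = 289525/(sqrt(15)) + 155992/195587 = 289525*(sqrt(15)/15) + 155992/195587 = 57905*sqrt(15)/3 + 155992/195587 = 155992/195587 + 57905*sqrt(15)/3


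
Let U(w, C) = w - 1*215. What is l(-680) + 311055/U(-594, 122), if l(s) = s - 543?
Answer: -1300462/809 ≈ -1607.5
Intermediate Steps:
U(w, C) = -215 + w (U(w, C) = w - 215 = -215 + w)
l(s) = -543 + s
l(-680) + 311055/U(-594, 122) = (-543 - 680) + 311055/(-215 - 594) = -1223 + 311055/(-809) = -1223 + 311055*(-1/809) = -1223 - 311055/809 = -1300462/809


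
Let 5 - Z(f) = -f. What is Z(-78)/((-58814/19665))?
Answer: 1435545/58814 ≈ 24.408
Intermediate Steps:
Z(f) = 5 + f (Z(f) = 5 - (-1)*f = 5 + f)
Z(-78)/((-58814/19665)) = (5 - 78)/((-58814/19665)) = -73/((-58814*1/19665)) = -73/(-58814/19665) = -73*(-19665/58814) = 1435545/58814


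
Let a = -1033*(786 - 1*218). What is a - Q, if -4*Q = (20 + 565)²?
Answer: -2004751/4 ≈ -5.0119e+5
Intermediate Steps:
a = -586744 (a = -1033*(786 - 218) = -1033*568 = -586744)
Q = -342225/4 (Q = -(20 + 565)²/4 = -¼*585² = -¼*342225 = -342225/4 ≈ -85556.)
a - Q = -586744 - 1*(-342225/4) = -586744 + 342225/4 = -2004751/4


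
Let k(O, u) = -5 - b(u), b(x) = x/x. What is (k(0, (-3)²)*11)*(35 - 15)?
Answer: -1320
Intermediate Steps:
b(x) = 1
k(O, u) = -6 (k(O, u) = -5 - 1*1 = -5 - 1 = -6)
(k(0, (-3)²)*11)*(35 - 15) = (-6*11)*(35 - 15) = -66*20 = -1320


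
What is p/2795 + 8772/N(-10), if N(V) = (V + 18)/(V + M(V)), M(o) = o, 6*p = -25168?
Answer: -14145818/645 ≈ -21932.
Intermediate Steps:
p = -12584/3 (p = (1/6)*(-25168) = -12584/3 ≈ -4194.7)
N(V) = (18 + V)/(2*V) (N(V) = (V + 18)/(V + V) = (18 + V)/((2*V)) = (18 + V)*(1/(2*V)) = (18 + V)/(2*V))
p/2795 + 8772/N(-10) = -12584/3/2795 + 8772/(((1/2)*(18 - 10)/(-10))) = -12584/3*1/2795 + 8772/(((1/2)*(-1/10)*8)) = -968/645 + 8772/(-2/5) = -968/645 + 8772*(-5/2) = -968/645 - 21930 = -14145818/645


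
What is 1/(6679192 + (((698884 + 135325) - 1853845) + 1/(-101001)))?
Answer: 101001/571620815555 ≈ 1.7669e-7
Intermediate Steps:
1/(6679192 + (((698884 + 135325) - 1853845) + 1/(-101001))) = 1/(6679192 + ((834209 - 1853845) - 1/101001)) = 1/(6679192 + (-1019636 - 1/101001)) = 1/(6679192 - 102984255637/101001) = 1/(571620815555/101001) = 101001/571620815555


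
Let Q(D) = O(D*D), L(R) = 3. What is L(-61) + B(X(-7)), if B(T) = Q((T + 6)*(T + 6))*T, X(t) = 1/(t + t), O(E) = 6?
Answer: 18/7 ≈ 2.5714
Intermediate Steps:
X(t) = 1/(2*t)
Q(D) = 6
B(T) = 6*T
L(-61) + B(X(-7)) = 3 + 6*((½)/(-7)) = 3 + 6*((½)*(-⅐)) = 3 + 6*(-1/14) = 3 - 3/7 = 18/7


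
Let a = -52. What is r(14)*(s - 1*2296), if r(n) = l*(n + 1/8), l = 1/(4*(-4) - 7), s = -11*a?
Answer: 48703/46 ≈ 1058.8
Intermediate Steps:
s = 572 (s = -11*(-52) = 572)
l = -1/23 (l = 1/(-16 - 7) = 1/(-23) = -1/23 ≈ -0.043478)
r(n) = -1/184 - n/23 (r(n) = -(n + 1/8)/23 = -(n + ⅛)/23 = -(⅛ + n)/23 = -1/184 - n/23)
r(14)*(s - 1*2296) = (-1/184 - 1/23*14)*(572 - 1*2296) = (-1/184 - 14/23)*(572 - 2296) = -113/184*(-1724) = 48703/46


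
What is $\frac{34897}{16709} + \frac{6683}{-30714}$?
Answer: $\frac{960160211}{513200226} \approx 1.8709$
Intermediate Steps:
$\frac{34897}{16709} + \frac{6683}{-30714} = 34897 \cdot \frac{1}{16709} + 6683 \left(- \frac{1}{30714}\right) = \frac{34897}{16709} - \frac{6683}{30714} = \frac{960160211}{513200226}$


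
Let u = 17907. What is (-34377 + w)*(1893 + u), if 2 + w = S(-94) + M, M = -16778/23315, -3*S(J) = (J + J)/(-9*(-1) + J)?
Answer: -53962389303240/79271 ≈ -6.8073e+8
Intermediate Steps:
S(J) = -2*J/(3*(9 + J)) (S(J) = -(J + J)/(3*(-9*(-1) + J)) = -2*J/(3*(9 + J)))
M = -16778/23315 (M = -16778*1/23315 = -16778/23315 ≈ -0.71962)
w = -4110452/1189065 (w = -2 + (-2*(-94)/(27 + 3*(-94)) - 16778/23315) = -2 + (-2*(-94)/(27 - 282) - 16778/23315) = -2 + (-2*(-94)/(-255) - 16778/23315) = -2 + (-2*(-94)*(-1/255) - 16778/23315) = -2 + (-188/255 - 16778/23315) = -2 - 1732322/1189065 = -4110452/1189065 ≈ -3.4569)
(-34377 + w)*(1893 + u) = (-34377 - 4110452/1189065)*(1893 + 17907) = -40880597957/1189065*19800 = -53962389303240/79271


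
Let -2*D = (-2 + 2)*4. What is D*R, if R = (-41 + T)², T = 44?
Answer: 0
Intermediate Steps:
R = 9 (R = (-41 + 44)² = 3² = 9)
D = 0 (D = -(-2 + 2)*4/2 = -0*4 = -½*0 = 0)
D*R = 0*9 = 0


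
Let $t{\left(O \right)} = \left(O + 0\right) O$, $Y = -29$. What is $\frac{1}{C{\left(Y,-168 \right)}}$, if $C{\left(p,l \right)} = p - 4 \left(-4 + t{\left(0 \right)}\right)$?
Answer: $- \frac{1}{13} \approx -0.076923$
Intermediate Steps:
$t{\left(O \right)} = O^{2}$ ($t{\left(O \right)} = O O = O^{2}$)
$C{\left(p,l \right)} = 16 + p$ ($C{\left(p,l \right)} = p - 4 \left(-4 + 0^{2}\right) = p - 4 \left(-4 + 0\right) = p - 4 \left(-4\right) = p - -16 = p + 16 = 16 + p$)
$\frac{1}{C{\left(Y,-168 \right)}} = \frac{1}{16 - 29} = \frac{1}{-13} = - \frac{1}{13}$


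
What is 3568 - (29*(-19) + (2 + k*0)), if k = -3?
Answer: 4117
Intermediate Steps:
3568 - (29*(-19) + (2 + k*0)) = 3568 - (29*(-19) + (2 - 3*0)) = 3568 - (-551 + (2 + 0)) = 3568 - (-551 + 2) = 3568 - 1*(-549) = 3568 + 549 = 4117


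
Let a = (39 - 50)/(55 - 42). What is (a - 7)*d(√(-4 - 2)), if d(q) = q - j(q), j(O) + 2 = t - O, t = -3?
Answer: -510/13 - 204*I*√6/13 ≈ -39.231 - 38.438*I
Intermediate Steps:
j(O) = -5 - O (j(O) = -2 + (-3 - O) = -5 - O)
d(q) = 5 + 2*q (d(q) = q - (-5 - q) = q + (5 + q) = 5 + 2*q)
a = -11/13 ≈ -0.84615
(a - 7)*d(√(-4 - 2)) = (-11/13 - 7)*(5 + 2*√(-4 - 2)) = -102*(5 + 2*√(-6))/13 = -102*(5 + 2*(I*√6))/13 = -102*(5 + 2*I*√6)/13 = -510/13 - 204*I*√6/13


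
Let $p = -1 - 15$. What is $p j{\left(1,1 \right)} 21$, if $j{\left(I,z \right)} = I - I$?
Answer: $0$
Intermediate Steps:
$j{\left(I,z \right)} = 0$
$p = -16$ ($p = -1 - 15 = -16$)
$p j{\left(1,1 \right)} 21 = \left(-16\right) 0 \cdot 21 = 0 \cdot 21 = 0$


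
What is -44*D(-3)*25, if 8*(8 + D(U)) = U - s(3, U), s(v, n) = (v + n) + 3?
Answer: 9625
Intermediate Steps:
s(v, n) = 3 + n + v (s(v, n) = (n + v) + 3 = 3 + n + v)
D(U) = -35/4 (D(U) = -8 + (U - (3 + U + 3))/8 = -8 + (U - (6 + U))/8 = -8 + (U + (-6 - U))/8 = -8 + (⅛)*(-6) = -8 - ¾ = -35/4)
-44*D(-3)*25 = -44*(-35/4)*25 = 385*25 = 9625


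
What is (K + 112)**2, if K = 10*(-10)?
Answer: 144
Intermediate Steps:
K = -100
(K + 112)**2 = (-100 + 112)**2 = 12**2 = 144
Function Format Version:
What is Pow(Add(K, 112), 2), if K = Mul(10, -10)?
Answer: 144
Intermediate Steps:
K = -100
Pow(Add(K, 112), 2) = Pow(Add(-100, 112), 2) = Pow(12, 2) = 144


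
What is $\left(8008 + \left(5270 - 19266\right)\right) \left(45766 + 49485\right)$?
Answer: $-570362988$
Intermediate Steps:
$\left(8008 + \left(5270 - 19266\right)\right) \left(45766 + 49485\right) = \left(8008 + \left(5270 - 19266\right)\right) 95251 = \left(8008 - 13996\right) 95251 = \left(-5988\right) 95251 = -570362988$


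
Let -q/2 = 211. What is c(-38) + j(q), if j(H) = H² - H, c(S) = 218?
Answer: 178724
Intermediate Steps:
q = -422 (q = -2*211 = -422)
c(-38) + j(q) = 218 - 422*(-1 - 422) = 218 - 422*(-423) = 218 + 178506 = 178724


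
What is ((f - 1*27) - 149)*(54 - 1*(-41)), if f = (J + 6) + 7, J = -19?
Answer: -17290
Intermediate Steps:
f = -6 (f = (-19 + 6) + 7 = -13 + 7 = -6)
((f - 1*27) - 149)*(54 - 1*(-41)) = ((-6 - 1*27) - 149)*(54 - 1*(-41)) = ((-6 - 27) - 149)*(54 + 41) = (-33 - 149)*95 = -182*95 = -17290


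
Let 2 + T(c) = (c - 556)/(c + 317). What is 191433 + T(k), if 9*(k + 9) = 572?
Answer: 640140751/3344 ≈ 1.9143e+5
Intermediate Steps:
k = 491/9 (k = -9 + (⅑)*572 = -9 + 572/9 = 491/9 ≈ 54.556)
T(c) = -2 + (-556 + c)/(317 + c) (T(c) = -2 + (c - 556)/(c + 317) = -2 + (-556 + c)/(317 + c))
191433 + T(k) = 191433 + (-1190 - 1*491/9)/(317 + 491/9) = 191433 + (-1190 - 491/9)/(3344/9) = 191433 + (9/3344)*(-11201/9) = 191433 - 11201/3344 = 640140751/3344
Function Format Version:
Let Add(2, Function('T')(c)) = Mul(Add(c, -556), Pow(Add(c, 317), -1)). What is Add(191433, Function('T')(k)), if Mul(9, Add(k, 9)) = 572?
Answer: Rational(640140751, 3344) ≈ 1.9143e+5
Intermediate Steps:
k = Rational(491, 9) (k = Add(-9, Mul(Rational(1, 9), 572)) = Add(-9, Rational(572, 9)) = Rational(491, 9) ≈ 54.556)
Function('T')(c) = Add(-2, Mul(Pow(Add(317, c), -1), Add(-556, c))) (Function('T')(c) = Add(-2, Mul(Add(c, -556), Pow(Add(c, 317), -1))) = Add(-2, Mul(Add(-556, c), Pow(Add(317, c), -1))) = Add(-2, Mul(Pow(Add(317, c), -1), Add(-556, c))))
Add(191433, Function('T')(k)) = Add(191433, Mul(Pow(Add(317, Rational(491, 9)), -1), Add(-1190, Mul(-1, Rational(491, 9))))) = Add(191433, Mul(Pow(Rational(3344, 9), -1), Add(-1190, Rational(-491, 9)))) = Add(191433, Mul(Rational(9, 3344), Rational(-11201, 9))) = Add(191433, Rational(-11201, 3344)) = Rational(640140751, 3344)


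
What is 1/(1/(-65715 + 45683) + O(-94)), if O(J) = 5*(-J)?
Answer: 20032/9415039 ≈ 0.0021277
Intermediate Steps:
O(J) = -5*J
1/(1/(-65715 + 45683) + O(-94)) = 1/(1/(-65715 + 45683) - 5*(-94)) = 1/(1/(-20032) + 470) = 1/(-1/20032 + 470) = 1/(9415039/20032) = 20032/9415039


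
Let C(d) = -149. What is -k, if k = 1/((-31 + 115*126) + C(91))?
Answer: -1/14310 ≈ -6.9881e-5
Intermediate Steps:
k = 1/14310 (k = 1/((-31 + 115*126) - 149) = 1/((-31 + 14490) - 149) = 1/(14459 - 149) = 1/14310 ≈ 6.9881e-5)
-k = -1*1/14310 = -1/14310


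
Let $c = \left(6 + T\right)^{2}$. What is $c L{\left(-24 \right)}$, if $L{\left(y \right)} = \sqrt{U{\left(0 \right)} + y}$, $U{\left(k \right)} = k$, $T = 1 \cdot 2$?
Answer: $128 i \sqrt{6} \approx 313.53 i$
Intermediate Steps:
$T = 2$
$c = 64$ ($c = \left(6 + 2\right)^{2} = 8^{2} = 64$)
$L{\left(y \right)} = \sqrt{y}$ ($L{\left(y \right)} = \sqrt{0 + y} = \sqrt{y}$)
$c L{\left(-24 \right)} = 64 \sqrt{-24} = 64 \cdot 2 i \sqrt{6} = 128 i \sqrt{6}$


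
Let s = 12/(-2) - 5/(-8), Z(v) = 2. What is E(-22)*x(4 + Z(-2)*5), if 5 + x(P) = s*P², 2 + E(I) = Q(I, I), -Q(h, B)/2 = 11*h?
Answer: -510197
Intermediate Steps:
Q(h, B) = -22*h
E(I) = -2 - 22*I
s = -43/8 (s = 12*(-½) - 5*(-⅛) = -6 + 5/8 = -43/8 ≈ -5.3750)
x(P) = -5 - 43*P²/8
E(-22)*x(4 + Z(-2)*5) = (-2 - 22*(-22))*(-5 - 43*(4 + 2*5)²/8) = (-2 + 484)*(-5 - 43*(4 + 10)²/8) = 482*(-5 - 43/8*14²) = 482*(-5 - 43/8*196) = 482*(-5 - 2107/2) = 482*(-2117/2) = -510197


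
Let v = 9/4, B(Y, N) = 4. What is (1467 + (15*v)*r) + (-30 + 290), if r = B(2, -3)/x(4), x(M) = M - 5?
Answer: 1592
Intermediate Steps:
v = 9/4 (v = 9*(¼) = 9/4 ≈ 2.2500)
x(M) = -5 + M
r = -4 (r = 4/(-5 + 4) = 4/(-1) = 4*(-1) = -4)
(1467 + (15*v)*r) + (-30 + 290) = (1467 + (15*(9/4))*(-4)) + (-30 + 290) = (1467 + (135/4)*(-4)) + 260 = (1467 - 135) + 260 = 1332 + 260 = 1592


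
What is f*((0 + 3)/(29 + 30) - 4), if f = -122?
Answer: 28426/59 ≈ 481.80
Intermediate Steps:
f*((0 + 3)/(29 + 30) - 4) = -122*((0 + 3)/(29 + 30) - 4) = -122*(3/59 - 4) = -122*(-233/59) = 28426/59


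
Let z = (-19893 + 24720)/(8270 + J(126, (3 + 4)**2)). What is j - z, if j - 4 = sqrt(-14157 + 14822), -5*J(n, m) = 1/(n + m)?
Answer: 8240457/2412083 + sqrt(665) ≈ 29.204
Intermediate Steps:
J(n, m) = -1/(5*(m + n)) (J(n, m) = -1/(5*(n + m)) = -1/(5*(m + n)))
j = 4 + sqrt(665) (j = 4 + sqrt(-14157 + 14822) = 4 + sqrt(665) ≈ 29.788)
z = 1407875/2412083 (z = (-19893 + 24720)/(8270 - 1/(5*(3 + 4)**2 + 5*126)) = 4827/(8270 - 1/(5*7**2 + 630)) = 4827/(8270 - 1/(5*49 + 630)) = 4827/(8270 - 1/(245 + 630)) = 4827/(8270 - 1/875) = 4827/(7236249/875) = 4827*(875/7236249) = 1407875/2412083 ≈ 0.58368)
j - z = (4 + sqrt(665)) - 1*1407875/2412083 = (4 + sqrt(665)) - 1407875/2412083 = 8240457/2412083 + sqrt(665)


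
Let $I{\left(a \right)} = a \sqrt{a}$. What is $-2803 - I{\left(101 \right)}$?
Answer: $-2803 - 101 \sqrt{101} \approx -3818.0$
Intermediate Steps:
$I{\left(a \right)} = a^{\frac{3}{2}}$
$-2803 - I{\left(101 \right)} = -2803 - 101^{\frac{3}{2}} = -2803 - 101 \sqrt{101}$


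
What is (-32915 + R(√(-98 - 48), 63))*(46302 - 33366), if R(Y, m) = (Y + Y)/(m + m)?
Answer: -425788440 + 616*I*√146/3 ≈ -4.2579e+8 + 2481.1*I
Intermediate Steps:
R(Y, m) = Y/m (R(Y, m) = (2*Y)/((2*m)) = (2*Y)*(1/(2*m)) = Y/m)
(-32915 + R(√(-98 - 48), 63))*(46302 - 33366) = (-32915 + √(-98 - 48)/63)*(46302 - 33366) = (-32915 + √(-146)*(1/63))*12936 = (-32915 + (I*√146)*(1/63))*12936 = (-32915 + I*√146/63)*12936 = -425788440 + 616*I*√146/3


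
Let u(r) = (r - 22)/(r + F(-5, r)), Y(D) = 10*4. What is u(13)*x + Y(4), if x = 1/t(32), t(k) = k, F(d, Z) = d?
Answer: 10231/256 ≈ 39.965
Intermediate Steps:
Y(D) = 40
u(r) = (-22 + r)/(-5 + r) (u(r) = (r - 22)/(r - 5) = (-22 + r)/(-5 + r))
x = 1/32 ≈ 0.031250
u(13)*x + Y(4) = ((-22 + 13)/(-5 + 13))*(1/32) + 40 = (-9/8)*(1/32) + 40 = ((1/8)*(-9))*(1/32) + 40 = -9/8*1/32 + 40 = -9/256 + 40 = 10231/256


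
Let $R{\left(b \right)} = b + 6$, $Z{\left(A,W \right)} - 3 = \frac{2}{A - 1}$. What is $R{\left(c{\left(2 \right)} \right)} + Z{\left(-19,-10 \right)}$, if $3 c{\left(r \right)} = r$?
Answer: $\frac{287}{30} \approx 9.5667$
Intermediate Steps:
$Z{\left(A,W \right)} = 3 + \frac{2}{-1 + A}$ ($Z{\left(A,W \right)} = 3 + \frac{2}{A - 1} = 3 + \frac{2}{-1 + A}$)
$c{\left(r \right)} = \frac{r}{3}$
$R{\left(b \right)} = 6 + b$
$R{\left(c{\left(2 \right)} \right)} + Z{\left(-19,-10 \right)} = \left(6 + \frac{1}{3} \cdot 2\right) + \frac{-1 + 3 \left(-19\right)}{-1 - 19} = \left(6 + \frac{2}{3}\right) + \frac{-1 - 57}{-20} = \frac{20}{3} - - \frac{29}{10} = \frac{20}{3} + \frac{29}{10} = \frac{287}{30}$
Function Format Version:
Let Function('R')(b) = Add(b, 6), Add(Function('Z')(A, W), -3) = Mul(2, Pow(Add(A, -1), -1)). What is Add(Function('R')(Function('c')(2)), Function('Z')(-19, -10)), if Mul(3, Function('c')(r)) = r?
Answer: Rational(287, 30) ≈ 9.5667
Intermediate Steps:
Function('Z')(A, W) = Add(3, Mul(2, Pow(Add(-1, A), -1))) (Function('Z')(A, W) = Add(3, Mul(2, Pow(Add(A, -1), -1))) = Add(3, Mul(2, Pow(Add(-1, A), -1))))
Function('c')(r) = Mul(Rational(1, 3), r)
Function('R')(b) = Add(6, b)
Add(Function('R')(Function('c')(2)), Function('Z')(-19, -10)) = Add(Add(6, Mul(Rational(1, 3), 2)), Mul(Pow(Add(-1, -19), -1), Add(-1, Mul(3, -19)))) = Add(Add(6, Rational(2, 3)), Mul(Pow(-20, -1), Add(-1, -57))) = Add(Rational(20, 3), Mul(Rational(-1, 20), -58)) = Add(Rational(20, 3), Rational(29, 10)) = Rational(287, 30)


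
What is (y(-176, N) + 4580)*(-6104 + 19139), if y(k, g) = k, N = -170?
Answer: 57406140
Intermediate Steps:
(y(-176, N) + 4580)*(-6104 + 19139) = (-176 + 4580)*(-6104 + 19139) = 4404*13035 = 57406140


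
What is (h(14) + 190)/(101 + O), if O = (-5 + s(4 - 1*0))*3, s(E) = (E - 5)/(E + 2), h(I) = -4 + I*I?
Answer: 764/171 ≈ 4.4678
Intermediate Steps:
h(I) = -4 + I**2
s(E) = (-5 + E)/(2 + E)
O = -31/2 (O = (-5 + (-5 + (4 - 1*0))/(2 + (4 - 1*0)))*3 = (-5 + (-5 + (4 + 0))/(2 + (4 + 0)))*3 = (-5 + (-5 + 4)/(2 + 4))*3 = (-5 - 1/6)*3 = -31/6*3 = -31/2 ≈ -15.500)
(h(14) + 190)/(101 + O) = ((-4 + 14**2) + 190)/(101 - 31/2) = ((-4 + 196) + 190)/(171/2) = (192 + 190)*(2/171) = 382*(2/171) = 764/171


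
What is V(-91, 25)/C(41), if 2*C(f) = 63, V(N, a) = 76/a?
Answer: 152/1575 ≈ 0.096508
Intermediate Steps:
C(f) = 63/2 (C(f) = (½)*63 = 63/2)
V(-91, 25)/C(41) = (76/25)/(63/2) = (76*(1/25))*(2/63) = (76/25)*(2/63) = 152/1575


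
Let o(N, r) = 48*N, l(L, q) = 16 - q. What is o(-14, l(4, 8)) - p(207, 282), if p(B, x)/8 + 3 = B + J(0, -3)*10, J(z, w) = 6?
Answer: -2784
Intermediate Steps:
p(B, x) = 456 + 8*B (p(B, x) = -24 + 8*(B + 6*10) = -24 + 8*(B + 60) = -24 + 8*(60 + B) = -24 + (480 + 8*B) = 456 + 8*B)
o(-14, l(4, 8)) - p(207, 282) = 48*(-14) - (456 + 8*207) = -672 - (456 + 1656) = -672 - 1*2112 = -672 - 2112 = -2784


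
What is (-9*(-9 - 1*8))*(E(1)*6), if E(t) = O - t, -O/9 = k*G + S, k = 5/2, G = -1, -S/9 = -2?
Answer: -128979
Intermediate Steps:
S = 18 (S = -9*(-2) = 18)
k = 5/2 (k = 5*(½) = 5/2 ≈ 2.5000)
O = -279/2 (O = -9*((5/2)*(-1) + 18) = -9*(-5/2 + 18) = -9*31/2 = -279/2 ≈ -139.50)
E(t) = -279/2 - t
(-9*(-9 - 1*8))*(E(1)*6) = (-9*(-9 - 1*8))*((-279/2 - 1*1)*6) = (-9*(-9 - 8))*((-279/2 - 1)*6) = (-9*(-17))*(-281/2*6) = 153*(-843) = -128979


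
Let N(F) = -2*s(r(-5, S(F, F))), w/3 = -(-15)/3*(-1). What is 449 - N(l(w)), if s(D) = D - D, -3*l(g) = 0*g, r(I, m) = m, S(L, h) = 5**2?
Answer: 449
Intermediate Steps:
S(L, h) = 25
w = -15 (w = 3*(-(-15)/3*(-1)) = 3*(-5*(-1)*(-1)) = 3*(5*(-1)) = 3*(-5) = -15)
l(g) = 0 (l(g) = -0*g = -1/3*0 = 0)
s(D) = 0
N(F) = 0 (N(F) = -2*0 = 0)
449 - N(l(w)) = 449 - 1*0 = 449 + 0 = 449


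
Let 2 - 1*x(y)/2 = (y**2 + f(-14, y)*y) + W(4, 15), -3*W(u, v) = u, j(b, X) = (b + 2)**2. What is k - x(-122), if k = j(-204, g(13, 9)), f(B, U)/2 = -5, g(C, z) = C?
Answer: 219016/3 ≈ 73005.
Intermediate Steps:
f(B, U) = -10 (f(B, U) = 2*(-5) = -10)
j(b, X) = (2 + b)**2
W(u, v) = -u/3
k = 40804 (k = (2 - 204)**2 = (-202)**2 = 40804)
x(y) = 20/3 - 2*y**2 + 20*y (x(y) = 4 - 2*((y**2 - 10*y) - 1/3*4) = 4 - 2*((y**2 - 10*y) - 4/3) = 4 - 2*(-4/3 + y**2 - 10*y) = 4 + (8/3 - 2*y**2 + 20*y) = 20/3 - 2*y**2 + 20*y)
k - x(-122) = 40804 - (20/3 - 2*(-122)**2 + 20*(-122)) = 40804 - (20/3 - 2*14884 - 2440) = 40804 - (20/3 - 29768 - 2440) = 40804 - 1*(-96604/3) = 40804 + 96604/3 = 219016/3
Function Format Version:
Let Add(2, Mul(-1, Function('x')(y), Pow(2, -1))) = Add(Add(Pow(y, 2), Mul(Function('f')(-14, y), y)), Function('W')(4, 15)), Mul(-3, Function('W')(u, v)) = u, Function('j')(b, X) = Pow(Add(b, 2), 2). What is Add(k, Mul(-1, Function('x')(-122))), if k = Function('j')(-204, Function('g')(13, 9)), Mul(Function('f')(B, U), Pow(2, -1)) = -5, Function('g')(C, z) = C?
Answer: Rational(219016, 3) ≈ 73005.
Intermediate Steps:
Function('f')(B, U) = -10 (Function('f')(B, U) = Mul(2, -5) = -10)
Function('j')(b, X) = Pow(Add(2, b), 2)
Function('W')(u, v) = Mul(Rational(-1, 3), u)
k = 40804 (k = Pow(Add(2, -204), 2) = Pow(-202, 2) = 40804)
Function('x')(y) = Add(Rational(20, 3), Mul(-2, Pow(y, 2)), Mul(20, y)) (Function('x')(y) = Add(4, Mul(-2, Add(Add(Pow(y, 2), Mul(-10, y)), Mul(Rational(-1, 3), 4)))) = Add(4, Mul(-2, Add(Add(Pow(y, 2), Mul(-10, y)), Rational(-4, 3)))) = Add(4, Mul(-2, Add(Rational(-4, 3), Pow(y, 2), Mul(-10, y)))) = Add(4, Add(Rational(8, 3), Mul(-2, Pow(y, 2)), Mul(20, y))) = Add(Rational(20, 3), Mul(-2, Pow(y, 2)), Mul(20, y)))
Add(k, Mul(-1, Function('x')(-122))) = Add(40804, Mul(-1, Add(Rational(20, 3), Mul(-2, Pow(-122, 2)), Mul(20, -122)))) = Add(40804, Mul(-1, Add(Rational(20, 3), Mul(-2, 14884), -2440))) = Add(40804, Mul(-1, Add(Rational(20, 3), -29768, -2440))) = Add(40804, Mul(-1, Rational(-96604, 3))) = Add(40804, Rational(96604, 3)) = Rational(219016, 3)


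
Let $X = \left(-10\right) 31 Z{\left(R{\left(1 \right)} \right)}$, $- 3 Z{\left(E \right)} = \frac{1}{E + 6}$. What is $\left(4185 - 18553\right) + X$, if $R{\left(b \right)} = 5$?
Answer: $- \frac{473834}{33} \approx -14359.0$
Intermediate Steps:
$Z{\left(E \right)} = - \frac{1}{3 \left(6 + E\right)}$ ($Z{\left(E \right)} = - \frac{1}{3 \left(E + 6\right)} = - \frac{1}{3 \left(6 + E\right)}$)
$X = \frac{310}{33}$ ($X = \left(-10\right) 31 \left(- \frac{1}{18 + 3 \cdot 5}\right) = - 310 \left(- \frac{1}{18 + 15}\right) = - 310 \left(- \frac{1}{33}\right) = - 310 \left(\left(-1\right) \frac{1}{33}\right) = \left(-310\right) \left(- \frac{1}{33}\right) = \frac{310}{33} \approx 9.3939$)
$\left(4185 - 18553\right) + X = \left(4185 - 18553\right) + \frac{310}{33} = -14368 + \frac{310}{33} = - \frac{473834}{33}$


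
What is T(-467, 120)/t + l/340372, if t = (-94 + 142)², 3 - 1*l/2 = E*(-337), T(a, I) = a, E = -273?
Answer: -145720127/196054272 ≈ -0.74326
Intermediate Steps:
l = -183996 (l = 6 - (-546)*(-337) = 6 - 2*92001 = 6 - 184002 = -183996)
t = 2304 (t = 48² = 2304)
T(-467, 120)/t + l/340372 = -467/2304 - 183996/340372 = -467*1/2304 - 183996*1/340372 = -467/2304 - 45999/85093 = -145720127/196054272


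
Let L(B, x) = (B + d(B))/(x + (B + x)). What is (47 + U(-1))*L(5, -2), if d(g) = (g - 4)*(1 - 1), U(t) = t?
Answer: 230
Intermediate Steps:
d(g) = 0 (d(g) = (-4 + g)*0 = 0)
L(B, x) = B/(B + 2*x) (L(B, x) = (B + 0)/(x + (B + x)) = B/(B + 2*x))
(47 + U(-1))*L(5, -2) = (47 - 1)*(5/(5 + 2*(-2))) = 46*(5/(5 - 4)) = 46*(5/1) = 46*(5*1) = 46*5 = 230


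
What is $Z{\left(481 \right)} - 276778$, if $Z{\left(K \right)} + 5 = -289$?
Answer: $-277072$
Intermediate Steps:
$Z{\left(K \right)} = -294$ ($Z{\left(K \right)} = -5 - 289 = -294$)
$Z{\left(481 \right)} - 276778 = -294 - 276778 = -277072$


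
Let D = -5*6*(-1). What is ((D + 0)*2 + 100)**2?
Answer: 25600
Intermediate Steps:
D = 30 (D = -30*(-1) = 30)
((D + 0)*2 + 100)**2 = ((30 + 0)*2 + 100)**2 = (30*2 + 100)**2 = (60 + 100)**2 = 160**2 = 25600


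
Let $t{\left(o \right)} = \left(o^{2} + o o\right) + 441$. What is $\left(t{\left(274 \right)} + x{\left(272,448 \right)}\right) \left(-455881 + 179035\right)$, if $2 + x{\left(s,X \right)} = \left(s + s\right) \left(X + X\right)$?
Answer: $-176631900690$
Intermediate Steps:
$x{\left(s,X \right)} = -2 + 4 X s$ ($x{\left(s,X \right)} = -2 + \left(s + s\right) \left(X + X\right) = -2 + 2 s 2 X = -2 + 4 X s$)
$t{\left(o \right)} = 441 + 2 o^{2}$ ($t{\left(o \right)} = \left(o^{2} + o^{2}\right) + 441 = 2 o^{2} + 441 = 441 + 2 o^{2}$)
$\left(t{\left(274 \right)} + x{\left(272,448 \right)}\right) \left(-455881 + 179035\right) = \left(\left(441 + 2 \cdot 274^{2}\right) - \left(2 - 487424\right)\right) \left(-455881 + 179035\right) = \left(\left(441 + 2 \cdot 75076\right) + \left(-2 + 487424\right)\right) \left(-276846\right) = \left(\left(441 + 150152\right) + 487422\right) \left(-276846\right) = \left(150593 + 487422\right) \left(-276846\right) = 638015 \left(-276846\right) = -176631900690$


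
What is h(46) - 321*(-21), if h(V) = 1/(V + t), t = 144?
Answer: 1280791/190 ≈ 6741.0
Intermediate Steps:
h(V) = 1/(144 + V) (h(V) = 1/(V + 144) = 1/(144 + V))
h(46) - 321*(-21) = 1/(144 + 46) - 321*(-21) = 1/190 + 6741 = 1280791/190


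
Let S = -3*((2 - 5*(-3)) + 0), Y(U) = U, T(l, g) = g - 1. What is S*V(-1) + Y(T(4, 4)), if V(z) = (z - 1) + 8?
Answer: -303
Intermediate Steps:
T(l, g) = -1 + g
V(z) = 7 + z (V(z) = (-1 + z) + 8 = 7 + z)
S = -51 (S = -3*((2 + 15) + 0) = -3*(17 + 0) = -3*17 = -51)
S*V(-1) + Y(T(4, 4)) = -51*(7 - 1) + (-1 + 4) = -51*6 + 3 = -306 + 3 = -303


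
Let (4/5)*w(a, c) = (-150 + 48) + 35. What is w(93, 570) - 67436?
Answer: -270079/4 ≈ -67520.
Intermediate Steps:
w(a, c) = -335/4 (w(a, c) = 5*((-150 + 48) + 35)/4 = 5*(-102 + 35)/4 = (5/4)*(-67) = -335/4)
w(93, 570) - 67436 = -335/4 - 67436 = -270079/4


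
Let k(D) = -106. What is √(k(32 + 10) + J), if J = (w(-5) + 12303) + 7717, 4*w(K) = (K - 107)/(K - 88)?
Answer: √172238790/93 ≈ 141.12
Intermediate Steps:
w(K) = (-107 + K)/(4*(-88 + K)) (w(K) = ((K - 107)/(K - 88))/4 = ((-107 + K)/(-88 + K))/4 = (-107 + K)/(4*(-88 + K)))
J = 1861888/93 (J = ((-107 - 5)/(4*(-88 - 5)) + 12303) + 7717 = ((¼)*(-112)/(-93) + 12303) + 7717 = ((¼)*(-1/93)*(-112) + 12303) + 7717 = (28/93 + 12303) + 7717 = 1144207/93 + 7717 = 1861888/93 ≈ 20020.)
√(k(32 + 10) + J) = √(-106 + 1861888/93) = √(1852030/93) = √172238790/93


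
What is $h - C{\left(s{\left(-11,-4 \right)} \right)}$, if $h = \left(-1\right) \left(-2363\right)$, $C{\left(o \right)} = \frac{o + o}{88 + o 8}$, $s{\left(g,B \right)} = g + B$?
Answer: $\frac{37793}{16} \approx 2362.1$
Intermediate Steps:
$s{\left(g,B \right)} = B + g$
$C{\left(o \right)} = \frac{2 o}{88 + 8 o}$
$h = 2363$
$h - C{\left(s{\left(-11,-4 \right)} \right)} = 2363 - \frac{-4 - 11}{4 \left(11 - 15\right)} = 2363 - \frac{1}{4} \left(-15\right) \frac{1}{11 - 15} = 2363 - \frac{1}{4} \left(-15\right) \frac{1}{-4} = 2363 - \frac{1}{4} \left(-15\right) \left(- \frac{1}{4}\right) = 2363 - \frac{15}{16} = \frac{37793}{16}$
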